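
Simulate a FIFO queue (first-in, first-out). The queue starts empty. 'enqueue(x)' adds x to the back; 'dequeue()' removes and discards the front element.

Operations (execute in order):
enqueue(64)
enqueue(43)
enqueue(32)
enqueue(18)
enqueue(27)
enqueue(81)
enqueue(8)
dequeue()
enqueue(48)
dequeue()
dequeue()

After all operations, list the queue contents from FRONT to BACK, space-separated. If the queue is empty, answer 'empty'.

Answer: 18 27 81 8 48

Derivation:
enqueue(64): [64]
enqueue(43): [64, 43]
enqueue(32): [64, 43, 32]
enqueue(18): [64, 43, 32, 18]
enqueue(27): [64, 43, 32, 18, 27]
enqueue(81): [64, 43, 32, 18, 27, 81]
enqueue(8): [64, 43, 32, 18, 27, 81, 8]
dequeue(): [43, 32, 18, 27, 81, 8]
enqueue(48): [43, 32, 18, 27, 81, 8, 48]
dequeue(): [32, 18, 27, 81, 8, 48]
dequeue(): [18, 27, 81, 8, 48]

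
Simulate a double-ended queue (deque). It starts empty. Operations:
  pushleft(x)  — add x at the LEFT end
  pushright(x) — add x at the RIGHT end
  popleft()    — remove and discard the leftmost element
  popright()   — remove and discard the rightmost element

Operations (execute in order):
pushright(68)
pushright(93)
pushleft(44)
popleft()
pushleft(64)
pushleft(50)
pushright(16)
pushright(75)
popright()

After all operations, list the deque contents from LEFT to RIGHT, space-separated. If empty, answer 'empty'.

pushright(68): [68]
pushright(93): [68, 93]
pushleft(44): [44, 68, 93]
popleft(): [68, 93]
pushleft(64): [64, 68, 93]
pushleft(50): [50, 64, 68, 93]
pushright(16): [50, 64, 68, 93, 16]
pushright(75): [50, 64, 68, 93, 16, 75]
popright(): [50, 64, 68, 93, 16]

Answer: 50 64 68 93 16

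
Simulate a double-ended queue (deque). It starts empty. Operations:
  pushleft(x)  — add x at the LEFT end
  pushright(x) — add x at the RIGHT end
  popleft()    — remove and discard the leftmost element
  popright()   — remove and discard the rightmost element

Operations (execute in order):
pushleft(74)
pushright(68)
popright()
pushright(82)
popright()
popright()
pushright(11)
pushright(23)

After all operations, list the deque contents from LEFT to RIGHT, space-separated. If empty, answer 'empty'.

Answer: 11 23

Derivation:
pushleft(74): [74]
pushright(68): [74, 68]
popright(): [74]
pushright(82): [74, 82]
popright(): [74]
popright(): []
pushright(11): [11]
pushright(23): [11, 23]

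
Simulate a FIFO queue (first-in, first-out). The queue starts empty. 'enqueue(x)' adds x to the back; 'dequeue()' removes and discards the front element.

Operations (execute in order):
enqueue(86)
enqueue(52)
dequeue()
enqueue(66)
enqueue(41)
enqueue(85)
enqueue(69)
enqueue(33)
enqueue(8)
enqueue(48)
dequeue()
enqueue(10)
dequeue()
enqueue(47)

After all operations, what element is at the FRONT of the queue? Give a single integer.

Answer: 41

Derivation:
enqueue(86): queue = [86]
enqueue(52): queue = [86, 52]
dequeue(): queue = [52]
enqueue(66): queue = [52, 66]
enqueue(41): queue = [52, 66, 41]
enqueue(85): queue = [52, 66, 41, 85]
enqueue(69): queue = [52, 66, 41, 85, 69]
enqueue(33): queue = [52, 66, 41, 85, 69, 33]
enqueue(8): queue = [52, 66, 41, 85, 69, 33, 8]
enqueue(48): queue = [52, 66, 41, 85, 69, 33, 8, 48]
dequeue(): queue = [66, 41, 85, 69, 33, 8, 48]
enqueue(10): queue = [66, 41, 85, 69, 33, 8, 48, 10]
dequeue(): queue = [41, 85, 69, 33, 8, 48, 10]
enqueue(47): queue = [41, 85, 69, 33, 8, 48, 10, 47]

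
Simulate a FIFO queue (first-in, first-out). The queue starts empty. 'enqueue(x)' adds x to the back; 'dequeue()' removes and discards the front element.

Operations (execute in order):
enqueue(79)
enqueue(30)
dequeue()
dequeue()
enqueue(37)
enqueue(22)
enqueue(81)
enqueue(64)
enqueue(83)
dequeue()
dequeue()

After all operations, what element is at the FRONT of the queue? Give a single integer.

enqueue(79): queue = [79]
enqueue(30): queue = [79, 30]
dequeue(): queue = [30]
dequeue(): queue = []
enqueue(37): queue = [37]
enqueue(22): queue = [37, 22]
enqueue(81): queue = [37, 22, 81]
enqueue(64): queue = [37, 22, 81, 64]
enqueue(83): queue = [37, 22, 81, 64, 83]
dequeue(): queue = [22, 81, 64, 83]
dequeue(): queue = [81, 64, 83]

Answer: 81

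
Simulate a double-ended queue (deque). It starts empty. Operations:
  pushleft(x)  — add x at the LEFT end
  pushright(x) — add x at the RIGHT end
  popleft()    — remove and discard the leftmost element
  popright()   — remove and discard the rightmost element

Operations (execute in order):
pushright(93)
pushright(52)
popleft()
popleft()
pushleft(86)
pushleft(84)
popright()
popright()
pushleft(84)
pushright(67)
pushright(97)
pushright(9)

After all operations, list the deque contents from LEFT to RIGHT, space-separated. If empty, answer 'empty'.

Answer: 84 67 97 9

Derivation:
pushright(93): [93]
pushright(52): [93, 52]
popleft(): [52]
popleft(): []
pushleft(86): [86]
pushleft(84): [84, 86]
popright(): [84]
popright(): []
pushleft(84): [84]
pushright(67): [84, 67]
pushright(97): [84, 67, 97]
pushright(9): [84, 67, 97, 9]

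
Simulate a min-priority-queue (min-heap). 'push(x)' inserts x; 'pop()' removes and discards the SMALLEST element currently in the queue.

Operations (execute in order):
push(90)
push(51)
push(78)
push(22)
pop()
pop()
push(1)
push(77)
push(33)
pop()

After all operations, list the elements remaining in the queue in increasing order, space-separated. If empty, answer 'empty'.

push(90): heap contents = [90]
push(51): heap contents = [51, 90]
push(78): heap contents = [51, 78, 90]
push(22): heap contents = [22, 51, 78, 90]
pop() → 22: heap contents = [51, 78, 90]
pop() → 51: heap contents = [78, 90]
push(1): heap contents = [1, 78, 90]
push(77): heap contents = [1, 77, 78, 90]
push(33): heap contents = [1, 33, 77, 78, 90]
pop() → 1: heap contents = [33, 77, 78, 90]

Answer: 33 77 78 90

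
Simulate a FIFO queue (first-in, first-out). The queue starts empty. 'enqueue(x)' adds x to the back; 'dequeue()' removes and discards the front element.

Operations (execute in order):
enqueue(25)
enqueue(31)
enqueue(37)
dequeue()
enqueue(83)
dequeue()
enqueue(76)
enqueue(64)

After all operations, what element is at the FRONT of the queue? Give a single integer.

enqueue(25): queue = [25]
enqueue(31): queue = [25, 31]
enqueue(37): queue = [25, 31, 37]
dequeue(): queue = [31, 37]
enqueue(83): queue = [31, 37, 83]
dequeue(): queue = [37, 83]
enqueue(76): queue = [37, 83, 76]
enqueue(64): queue = [37, 83, 76, 64]

Answer: 37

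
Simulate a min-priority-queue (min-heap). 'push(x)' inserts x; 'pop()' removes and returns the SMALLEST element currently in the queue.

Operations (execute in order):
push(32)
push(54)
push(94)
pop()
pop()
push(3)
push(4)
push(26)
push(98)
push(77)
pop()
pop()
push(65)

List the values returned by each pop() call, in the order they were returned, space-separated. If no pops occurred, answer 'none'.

Answer: 32 54 3 4

Derivation:
push(32): heap contents = [32]
push(54): heap contents = [32, 54]
push(94): heap contents = [32, 54, 94]
pop() → 32: heap contents = [54, 94]
pop() → 54: heap contents = [94]
push(3): heap contents = [3, 94]
push(4): heap contents = [3, 4, 94]
push(26): heap contents = [3, 4, 26, 94]
push(98): heap contents = [3, 4, 26, 94, 98]
push(77): heap contents = [3, 4, 26, 77, 94, 98]
pop() → 3: heap contents = [4, 26, 77, 94, 98]
pop() → 4: heap contents = [26, 77, 94, 98]
push(65): heap contents = [26, 65, 77, 94, 98]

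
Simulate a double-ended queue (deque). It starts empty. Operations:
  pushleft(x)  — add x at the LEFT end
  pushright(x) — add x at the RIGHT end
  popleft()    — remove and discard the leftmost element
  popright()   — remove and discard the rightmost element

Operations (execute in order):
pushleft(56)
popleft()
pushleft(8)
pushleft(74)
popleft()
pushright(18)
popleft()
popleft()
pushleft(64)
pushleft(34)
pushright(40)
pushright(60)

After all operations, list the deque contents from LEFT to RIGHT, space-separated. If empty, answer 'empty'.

Answer: 34 64 40 60

Derivation:
pushleft(56): [56]
popleft(): []
pushleft(8): [8]
pushleft(74): [74, 8]
popleft(): [8]
pushright(18): [8, 18]
popleft(): [18]
popleft(): []
pushleft(64): [64]
pushleft(34): [34, 64]
pushright(40): [34, 64, 40]
pushright(60): [34, 64, 40, 60]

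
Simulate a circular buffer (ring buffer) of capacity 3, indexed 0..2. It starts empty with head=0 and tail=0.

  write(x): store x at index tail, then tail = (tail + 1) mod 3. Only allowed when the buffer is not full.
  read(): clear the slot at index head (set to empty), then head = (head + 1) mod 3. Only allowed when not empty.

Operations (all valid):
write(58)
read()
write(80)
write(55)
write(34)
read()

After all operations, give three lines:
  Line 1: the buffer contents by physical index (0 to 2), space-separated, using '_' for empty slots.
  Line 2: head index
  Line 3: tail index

Answer: 34 _ 55
2
1

Derivation:
write(58): buf=[58 _ _], head=0, tail=1, size=1
read(): buf=[_ _ _], head=1, tail=1, size=0
write(80): buf=[_ 80 _], head=1, tail=2, size=1
write(55): buf=[_ 80 55], head=1, tail=0, size=2
write(34): buf=[34 80 55], head=1, tail=1, size=3
read(): buf=[34 _ 55], head=2, tail=1, size=2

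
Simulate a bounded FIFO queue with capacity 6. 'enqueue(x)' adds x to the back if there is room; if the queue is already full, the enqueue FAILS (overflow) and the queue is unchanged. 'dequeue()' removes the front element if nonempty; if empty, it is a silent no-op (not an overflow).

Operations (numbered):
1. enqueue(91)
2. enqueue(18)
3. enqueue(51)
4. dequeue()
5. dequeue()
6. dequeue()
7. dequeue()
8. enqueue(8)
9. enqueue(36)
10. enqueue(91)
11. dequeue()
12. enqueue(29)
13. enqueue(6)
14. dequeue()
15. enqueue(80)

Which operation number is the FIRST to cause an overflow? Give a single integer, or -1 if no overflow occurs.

1. enqueue(91): size=1
2. enqueue(18): size=2
3. enqueue(51): size=3
4. dequeue(): size=2
5. dequeue(): size=1
6. dequeue(): size=0
7. dequeue(): empty, no-op, size=0
8. enqueue(8): size=1
9. enqueue(36): size=2
10. enqueue(91): size=3
11. dequeue(): size=2
12. enqueue(29): size=3
13. enqueue(6): size=4
14. dequeue(): size=3
15. enqueue(80): size=4

Answer: -1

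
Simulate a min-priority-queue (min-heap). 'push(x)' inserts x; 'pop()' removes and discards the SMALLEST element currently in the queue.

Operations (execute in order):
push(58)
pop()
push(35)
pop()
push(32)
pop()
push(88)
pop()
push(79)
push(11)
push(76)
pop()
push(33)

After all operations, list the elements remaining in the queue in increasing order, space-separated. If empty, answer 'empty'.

Answer: 33 76 79

Derivation:
push(58): heap contents = [58]
pop() → 58: heap contents = []
push(35): heap contents = [35]
pop() → 35: heap contents = []
push(32): heap contents = [32]
pop() → 32: heap contents = []
push(88): heap contents = [88]
pop() → 88: heap contents = []
push(79): heap contents = [79]
push(11): heap contents = [11, 79]
push(76): heap contents = [11, 76, 79]
pop() → 11: heap contents = [76, 79]
push(33): heap contents = [33, 76, 79]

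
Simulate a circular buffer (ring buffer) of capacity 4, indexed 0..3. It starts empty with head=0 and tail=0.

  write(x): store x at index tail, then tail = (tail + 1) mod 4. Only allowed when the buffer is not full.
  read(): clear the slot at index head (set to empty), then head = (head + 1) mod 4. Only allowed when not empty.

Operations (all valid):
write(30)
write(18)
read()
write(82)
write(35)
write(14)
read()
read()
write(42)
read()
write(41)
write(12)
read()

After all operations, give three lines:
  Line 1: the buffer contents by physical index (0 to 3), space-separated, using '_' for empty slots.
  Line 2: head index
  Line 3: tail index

write(30): buf=[30 _ _ _], head=0, tail=1, size=1
write(18): buf=[30 18 _ _], head=0, tail=2, size=2
read(): buf=[_ 18 _ _], head=1, tail=2, size=1
write(82): buf=[_ 18 82 _], head=1, tail=3, size=2
write(35): buf=[_ 18 82 35], head=1, tail=0, size=3
write(14): buf=[14 18 82 35], head=1, tail=1, size=4
read(): buf=[14 _ 82 35], head=2, tail=1, size=3
read(): buf=[14 _ _ 35], head=3, tail=1, size=2
write(42): buf=[14 42 _ 35], head=3, tail=2, size=3
read(): buf=[14 42 _ _], head=0, tail=2, size=2
write(41): buf=[14 42 41 _], head=0, tail=3, size=3
write(12): buf=[14 42 41 12], head=0, tail=0, size=4
read(): buf=[_ 42 41 12], head=1, tail=0, size=3

Answer: _ 42 41 12
1
0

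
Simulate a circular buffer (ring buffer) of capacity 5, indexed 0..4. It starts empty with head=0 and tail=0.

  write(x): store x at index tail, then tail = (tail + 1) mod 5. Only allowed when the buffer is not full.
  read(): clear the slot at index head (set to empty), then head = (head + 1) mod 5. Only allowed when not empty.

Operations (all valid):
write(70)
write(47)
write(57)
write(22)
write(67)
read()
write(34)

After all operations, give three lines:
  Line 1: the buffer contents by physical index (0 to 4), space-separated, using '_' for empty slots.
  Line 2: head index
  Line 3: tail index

write(70): buf=[70 _ _ _ _], head=0, tail=1, size=1
write(47): buf=[70 47 _ _ _], head=0, tail=2, size=2
write(57): buf=[70 47 57 _ _], head=0, tail=3, size=3
write(22): buf=[70 47 57 22 _], head=0, tail=4, size=4
write(67): buf=[70 47 57 22 67], head=0, tail=0, size=5
read(): buf=[_ 47 57 22 67], head=1, tail=0, size=4
write(34): buf=[34 47 57 22 67], head=1, tail=1, size=5

Answer: 34 47 57 22 67
1
1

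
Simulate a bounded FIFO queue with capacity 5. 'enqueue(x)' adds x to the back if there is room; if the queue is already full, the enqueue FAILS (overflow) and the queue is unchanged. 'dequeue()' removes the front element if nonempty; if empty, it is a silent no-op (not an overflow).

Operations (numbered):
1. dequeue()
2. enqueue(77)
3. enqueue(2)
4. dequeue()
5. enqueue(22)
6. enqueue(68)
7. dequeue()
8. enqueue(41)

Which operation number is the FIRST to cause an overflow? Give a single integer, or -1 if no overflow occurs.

Answer: -1

Derivation:
1. dequeue(): empty, no-op, size=0
2. enqueue(77): size=1
3. enqueue(2): size=2
4. dequeue(): size=1
5. enqueue(22): size=2
6. enqueue(68): size=3
7. dequeue(): size=2
8. enqueue(41): size=3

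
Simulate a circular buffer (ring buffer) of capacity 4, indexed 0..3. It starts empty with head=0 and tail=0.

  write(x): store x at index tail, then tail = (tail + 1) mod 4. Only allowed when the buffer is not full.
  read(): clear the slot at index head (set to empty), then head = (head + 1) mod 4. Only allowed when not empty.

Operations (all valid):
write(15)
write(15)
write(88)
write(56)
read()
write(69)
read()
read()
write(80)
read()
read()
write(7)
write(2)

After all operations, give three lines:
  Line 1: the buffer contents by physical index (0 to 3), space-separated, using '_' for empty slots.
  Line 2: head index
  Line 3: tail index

Answer: _ 80 7 2
1
0

Derivation:
write(15): buf=[15 _ _ _], head=0, tail=1, size=1
write(15): buf=[15 15 _ _], head=0, tail=2, size=2
write(88): buf=[15 15 88 _], head=0, tail=3, size=3
write(56): buf=[15 15 88 56], head=0, tail=0, size=4
read(): buf=[_ 15 88 56], head=1, tail=0, size=3
write(69): buf=[69 15 88 56], head=1, tail=1, size=4
read(): buf=[69 _ 88 56], head=2, tail=1, size=3
read(): buf=[69 _ _ 56], head=3, tail=1, size=2
write(80): buf=[69 80 _ 56], head=3, tail=2, size=3
read(): buf=[69 80 _ _], head=0, tail=2, size=2
read(): buf=[_ 80 _ _], head=1, tail=2, size=1
write(7): buf=[_ 80 7 _], head=1, tail=3, size=2
write(2): buf=[_ 80 7 2], head=1, tail=0, size=3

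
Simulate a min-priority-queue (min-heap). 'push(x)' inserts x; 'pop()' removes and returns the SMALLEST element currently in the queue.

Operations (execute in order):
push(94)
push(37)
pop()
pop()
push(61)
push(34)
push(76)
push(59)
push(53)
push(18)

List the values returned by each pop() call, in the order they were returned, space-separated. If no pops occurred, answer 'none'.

push(94): heap contents = [94]
push(37): heap contents = [37, 94]
pop() → 37: heap contents = [94]
pop() → 94: heap contents = []
push(61): heap contents = [61]
push(34): heap contents = [34, 61]
push(76): heap contents = [34, 61, 76]
push(59): heap contents = [34, 59, 61, 76]
push(53): heap contents = [34, 53, 59, 61, 76]
push(18): heap contents = [18, 34, 53, 59, 61, 76]

Answer: 37 94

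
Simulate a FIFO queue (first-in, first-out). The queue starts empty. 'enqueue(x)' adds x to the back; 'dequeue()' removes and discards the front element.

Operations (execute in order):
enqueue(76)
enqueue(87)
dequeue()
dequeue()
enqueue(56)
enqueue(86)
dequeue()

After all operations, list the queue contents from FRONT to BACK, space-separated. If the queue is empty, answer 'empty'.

Answer: 86

Derivation:
enqueue(76): [76]
enqueue(87): [76, 87]
dequeue(): [87]
dequeue(): []
enqueue(56): [56]
enqueue(86): [56, 86]
dequeue(): [86]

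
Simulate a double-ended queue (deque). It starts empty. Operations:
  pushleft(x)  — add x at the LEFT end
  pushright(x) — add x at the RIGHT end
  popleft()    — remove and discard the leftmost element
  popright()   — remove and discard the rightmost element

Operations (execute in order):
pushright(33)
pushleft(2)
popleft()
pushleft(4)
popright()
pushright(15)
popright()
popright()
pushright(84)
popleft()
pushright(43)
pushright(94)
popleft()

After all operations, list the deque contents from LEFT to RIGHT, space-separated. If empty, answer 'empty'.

Answer: 94

Derivation:
pushright(33): [33]
pushleft(2): [2, 33]
popleft(): [33]
pushleft(4): [4, 33]
popright(): [4]
pushright(15): [4, 15]
popright(): [4]
popright(): []
pushright(84): [84]
popleft(): []
pushright(43): [43]
pushright(94): [43, 94]
popleft(): [94]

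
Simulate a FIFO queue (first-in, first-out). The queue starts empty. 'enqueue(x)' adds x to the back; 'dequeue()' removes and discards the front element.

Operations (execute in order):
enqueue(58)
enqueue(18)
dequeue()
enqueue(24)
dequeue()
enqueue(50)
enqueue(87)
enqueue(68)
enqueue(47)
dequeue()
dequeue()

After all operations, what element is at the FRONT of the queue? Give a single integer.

Answer: 87

Derivation:
enqueue(58): queue = [58]
enqueue(18): queue = [58, 18]
dequeue(): queue = [18]
enqueue(24): queue = [18, 24]
dequeue(): queue = [24]
enqueue(50): queue = [24, 50]
enqueue(87): queue = [24, 50, 87]
enqueue(68): queue = [24, 50, 87, 68]
enqueue(47): queue = [24, 50, 87, 68, 47]
dequeue(): queue = [50, 87, 68, 47]
dequeue(): queue = [87, 68, 47]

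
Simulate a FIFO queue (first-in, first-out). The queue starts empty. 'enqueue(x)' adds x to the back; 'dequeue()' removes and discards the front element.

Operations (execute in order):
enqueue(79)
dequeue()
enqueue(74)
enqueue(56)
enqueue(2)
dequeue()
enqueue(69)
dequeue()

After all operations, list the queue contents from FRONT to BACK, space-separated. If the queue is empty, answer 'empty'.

Answer: 2 69

Derivation:
enqueue(79): [79]
dequeue(): []
enqueue(74): [74]
enqueue(56): [74, 56]
enqueue(2): [74, 56, 2]
dequeue(): [56, 2]
enqueue(69): [56, 2, 69]
dequeue(): [2, 69]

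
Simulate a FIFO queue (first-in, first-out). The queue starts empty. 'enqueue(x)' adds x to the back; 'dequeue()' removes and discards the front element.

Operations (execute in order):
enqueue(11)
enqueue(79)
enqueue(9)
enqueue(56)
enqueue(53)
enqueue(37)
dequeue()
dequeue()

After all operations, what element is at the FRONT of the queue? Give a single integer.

enqueue(11): queue = [11]
enqueue(79): queue = [11, 79]
enqueue(9): queue = [11, 79, 9]
enqueue(56): queue = [11, 79, 9, 56]
enqueue(53): queue = [11, 79, 9, 56, 53]
enqueue(37): queue = [11, 79, 9, 56, 53, 37]
dequeue(): queue = [79, 9, 56, 53, 37]
dequeue(): queue = [9, 56, 53, 37]

Answer: 9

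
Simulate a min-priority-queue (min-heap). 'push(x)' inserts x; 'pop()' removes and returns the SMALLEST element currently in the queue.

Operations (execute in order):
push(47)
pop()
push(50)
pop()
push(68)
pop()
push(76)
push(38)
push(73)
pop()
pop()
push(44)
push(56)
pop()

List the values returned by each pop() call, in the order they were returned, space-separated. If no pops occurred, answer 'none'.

push(47): heap contents = [47]
pop() → 47: heap contents = []
push(50): heap contents = [50]
pop() → 50: heap contents = []
push(68): heap contents = [68]
pop() → 68: heap contents = []
push(76): heap contents = [76]
push(38): heap contents = [38, 76]
push(73): heap contents = [38, 73, 76]
pop() → 38: heap contents = [73, 76]
pop() → 73: heap contents = [76]
push(44): heap contents = [44, 76]
push(56): heap contents = [44, 56, 76]
pop() → 44: heap contents = [56, 76]

Answer: 47 50 68 38 73 44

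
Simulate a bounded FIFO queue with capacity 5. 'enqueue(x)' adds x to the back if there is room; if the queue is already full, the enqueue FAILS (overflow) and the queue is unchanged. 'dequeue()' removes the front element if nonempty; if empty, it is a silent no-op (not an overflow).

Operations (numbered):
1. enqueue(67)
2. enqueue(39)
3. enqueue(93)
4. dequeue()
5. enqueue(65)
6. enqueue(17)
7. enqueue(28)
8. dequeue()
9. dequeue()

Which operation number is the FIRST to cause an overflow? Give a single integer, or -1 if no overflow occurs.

Answer: -1

Derivation:
1. enqueue(67): size=1
2. enqueue(39): size=2
3. enqueue(93): size=3
4. dequeue(): size=2
5. enqueue(65): size=3
6. enqueue(17): size=4
7. enqueue(28): size=5
8. dequeue(): size=4
9. dequeue(): size=3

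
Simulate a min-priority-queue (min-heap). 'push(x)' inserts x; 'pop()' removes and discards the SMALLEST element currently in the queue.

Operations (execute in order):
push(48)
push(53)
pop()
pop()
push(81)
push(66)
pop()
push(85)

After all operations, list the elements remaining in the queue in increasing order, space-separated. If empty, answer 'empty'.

Answer: 81 85

Derivation:
push(48): heap contents = [48]
push(53): heap contents = [48, 53]
pop() → 48: heap contents = [53]
pop() → 53: heap contents = []
push(81): heap contents = [81]
push(66): heap contents = [66, 81]
pop() → 66: heap contents = [81]
push(85): heap contents = [81, 85]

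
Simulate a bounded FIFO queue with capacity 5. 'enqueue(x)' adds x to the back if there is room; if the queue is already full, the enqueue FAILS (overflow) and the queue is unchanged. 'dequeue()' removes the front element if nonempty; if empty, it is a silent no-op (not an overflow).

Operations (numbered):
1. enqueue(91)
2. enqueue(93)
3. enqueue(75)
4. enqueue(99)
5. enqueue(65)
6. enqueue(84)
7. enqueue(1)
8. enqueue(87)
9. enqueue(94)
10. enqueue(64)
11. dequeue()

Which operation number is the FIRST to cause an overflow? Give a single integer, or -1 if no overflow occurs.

1. enqueue(91): size=1
2. enqueue(93): size=2
3. enqueue(75): size=3
4. enqueue(99): size=4
5. enqueue(65): size=5
6. enqueue(84): size=5=cap → OVERFLOW (fail)
7. enqueue(1): size=5=cap → OVERFLOW (fail)
8. enqueue(87): size=5=cap → OVERFLOW (fail)
9. enqueue(94): size=5=cap → OVERFLOW (fail)
10. enqueue(64): size=5=cap → OVERFLOW (fail)
11. dequeue(): size=4

Answer: 6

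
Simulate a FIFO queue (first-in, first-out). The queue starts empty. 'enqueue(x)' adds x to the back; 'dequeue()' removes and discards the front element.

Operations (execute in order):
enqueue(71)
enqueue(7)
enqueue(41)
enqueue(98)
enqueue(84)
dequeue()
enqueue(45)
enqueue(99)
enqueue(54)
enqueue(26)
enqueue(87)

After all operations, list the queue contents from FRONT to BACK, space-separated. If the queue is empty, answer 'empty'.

Answer: 7 41 98 84 45 99 54 26 87

Derivation:
enqueue(71): [71]
enqueue(7): [71, 7]
enqueue(41): [71, 7, 41]
enqueue(98): [71, 7, 41, 98]
enqueue(84): [71, 7, 41, 98, 84]
dequeue(): [7, 41, 98, 84]
enqueue(45): [7, 41, 98, 84, 45]
enqueue(99): [7, 41, 98, 84, 45, 99]
enqueue(54): [7, 41, 98, 84, 45, 99, 54]
enqueue(26): [7, 41, 98, 84, 45, 99, 54, 26]
enqueue(87): [7, 41, 98, 84, 45, 99, 54, 26, 87]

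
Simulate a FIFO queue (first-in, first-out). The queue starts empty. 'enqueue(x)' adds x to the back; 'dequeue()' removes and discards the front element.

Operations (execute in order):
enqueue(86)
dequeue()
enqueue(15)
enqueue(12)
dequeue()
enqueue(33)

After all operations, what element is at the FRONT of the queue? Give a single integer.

enqueue(86): queue = [86]
dequeue(): queue = []
enqueue(15): queue = [15]
enqueue(12): queue = [15, 12]
dequeue(): queue = [12]
enqueue(33): queue = [12, 33]

Answer: 12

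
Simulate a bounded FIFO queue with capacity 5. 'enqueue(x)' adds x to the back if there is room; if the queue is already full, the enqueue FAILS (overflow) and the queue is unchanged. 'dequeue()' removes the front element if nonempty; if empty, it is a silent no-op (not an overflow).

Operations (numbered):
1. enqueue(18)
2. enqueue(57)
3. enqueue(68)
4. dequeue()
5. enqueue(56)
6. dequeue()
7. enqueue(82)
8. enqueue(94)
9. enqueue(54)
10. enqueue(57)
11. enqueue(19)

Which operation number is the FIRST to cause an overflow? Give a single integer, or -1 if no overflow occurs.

Answer: 10

Derivation:
1. enqueue(18): size=1
2. enqueue(57): size=2
3. enqueue(68): size=3
4. dequeue(): size=2
5. enqueue(56): size=3
6. dequeue(): size=2
7. enqueue(82): size=3
8. enqueue(94): size=4
9. enqueue(54): size=5
10. enqueue(57): size=5=cap → OVERFLOW (fail)
11. enqueue(19): size=5=cap → OVERFLOW (fail)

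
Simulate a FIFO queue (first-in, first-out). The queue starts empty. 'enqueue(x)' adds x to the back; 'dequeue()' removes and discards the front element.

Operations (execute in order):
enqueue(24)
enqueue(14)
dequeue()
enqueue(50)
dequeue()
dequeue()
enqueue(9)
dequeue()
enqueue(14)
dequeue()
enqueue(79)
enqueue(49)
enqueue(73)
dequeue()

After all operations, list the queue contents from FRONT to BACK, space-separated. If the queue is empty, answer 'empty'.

enqueue(24): [24]
enqueue(14): [24, 14]
dequeue(): [14]
enqueue(50): [14, 50]
dequeue(): [50]
dequeue(): []
enqueue(9): [9]
dequeue(): []
enqueue(14): [14]
dequeue(): []
enqueue(79): [79]
enqueue(49): [79, 49]
enqueue(73): [79, 49, 73]
dequeue(): [49, 73]

Answer: 49 73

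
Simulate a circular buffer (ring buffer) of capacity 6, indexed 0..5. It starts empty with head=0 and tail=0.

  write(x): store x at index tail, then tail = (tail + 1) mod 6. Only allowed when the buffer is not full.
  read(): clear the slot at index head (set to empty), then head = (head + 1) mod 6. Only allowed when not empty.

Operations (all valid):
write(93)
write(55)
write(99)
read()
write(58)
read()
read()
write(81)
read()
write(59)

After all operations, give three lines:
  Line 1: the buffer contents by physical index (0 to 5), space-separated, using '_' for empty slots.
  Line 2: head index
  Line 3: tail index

Answer: _ _ _ _ 81 59
4
0

Derivation:
write(93): buf=[93 _ _ _ _ _], head=0, tail=1, size=1
write(55): buf=[93 55 _ _ _ _], head=0, tail=2, size=2
write(99): buf=[93 55 99 _ _ _], head=0, tail=3, size=3
read(): buf=[_ 55 99 _ _ _], head=1, tail=3, size=2
write(58): buf=[_ 55 99 58 _ _], head=1, tail=4, size=3
read(): buf=[_ _ 99 58 _ _], head=2, tail=4, size=2
read(): buf=[_ _ _ 58 _ _], head=3, tail=4, size=1
write(81): buf=[_ _ _ 58 81 _], head=3, tail=5, size=2
read(): buf=[_ _ _ _ 81 _], head=4, tail=5, size=1
write(59): buf=[_ _ _ _ 81 59], head=4, tail=0, size=2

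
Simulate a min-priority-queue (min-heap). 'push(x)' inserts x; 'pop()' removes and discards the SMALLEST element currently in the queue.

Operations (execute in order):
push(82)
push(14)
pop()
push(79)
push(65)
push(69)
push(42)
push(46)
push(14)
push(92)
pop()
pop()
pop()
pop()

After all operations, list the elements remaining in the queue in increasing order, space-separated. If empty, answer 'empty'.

Answer: 69 79 82 92

Derivation:
push(82): heap contents = [82]
push(14): heap contents = [14, 82]
pop() → 14: heap contents = [82]
push(79): heap contents = [79, 82]
push(65): heap contents = [65, 79, 82]
push(69): heap contents = [65, 69, 79, 82]
push(42): heap contents = [42, 65, 69, 79, 82]
push(46): heap contents = [42, 46, 65, 69, 79, 82]
push(14): heap contents = [14, 42, 46, 65, 69, 79, 82]
push(92): heap contents = [14, 42, 46, 65, 69, 79, 82, 92]
pop() → 14: heap contents = [42, 46, 65, 69, 79, 82, 92]
pop() → 42: heap contents = [46, 65, 69, 79, 82, 92]
pop() → 46: heap contents = [65, 69, 79, 82, 92]
pop() → 65: heap contents = [69, 79, 82, 92]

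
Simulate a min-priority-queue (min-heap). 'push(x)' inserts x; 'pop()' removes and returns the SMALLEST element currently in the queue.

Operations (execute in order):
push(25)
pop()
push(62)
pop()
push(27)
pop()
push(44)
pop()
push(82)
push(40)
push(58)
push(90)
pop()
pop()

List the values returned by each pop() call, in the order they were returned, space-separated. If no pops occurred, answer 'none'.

Answer: 25 62 27 44 40 58

Derivation:
push(25): heap contents = [25]
pop() → 25: heap contents = []
push(62): heap contents = [62]
pop() → 62: heap contents = []
push(27): heap contents = [27]
pop() → 27: heap contents = []
push(44): heap contents = [44]
pop() → 44: heap contents = []
push(82): heap contents = [82]
push(40): heap contents = [40, 82]
push(58): heap contents = [40, 58, 82]
push(90): heap contents = [40, 58, 82, 90]
pop() → 40: heap contents = [58, 82, 90]
pop() → 58: heap contents = [82, 90]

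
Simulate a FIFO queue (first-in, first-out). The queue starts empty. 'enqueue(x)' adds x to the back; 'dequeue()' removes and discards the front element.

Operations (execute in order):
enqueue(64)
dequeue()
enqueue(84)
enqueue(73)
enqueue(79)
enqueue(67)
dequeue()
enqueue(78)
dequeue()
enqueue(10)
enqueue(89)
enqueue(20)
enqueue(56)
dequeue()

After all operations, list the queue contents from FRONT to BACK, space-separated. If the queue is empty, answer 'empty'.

enqueue(64): [64]
dequeue(): []
enqueue(84): [84]
enqueue(73): [84, 73]
enqueue(79): [84, 73, 79]
enqueue(67): [84, 73, 79, 67]
dequeue(): [73, 79, 67]
enqueue(78): [73, 79, 67, 78]
dequeue(): [79, 67, 78]
enqueue(10): [79, 67, 78, 10]
enqueue(89): [79, 67, 78, 10, 89]
enqueue(20): [79, 67, 78, 10, 89, 20]
enqueue(56): [79, 67, 78, 10, 89, 20, 56]
dequeue(): [67, 78, 10, 89, 20, 56]

Answer: 67 78 10 89 20 56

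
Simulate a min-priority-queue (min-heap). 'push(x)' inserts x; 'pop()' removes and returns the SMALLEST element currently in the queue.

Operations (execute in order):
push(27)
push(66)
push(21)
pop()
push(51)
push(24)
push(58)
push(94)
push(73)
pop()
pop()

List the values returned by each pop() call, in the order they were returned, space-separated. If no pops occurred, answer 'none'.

Answer: 21 24 27

Derivation:
push(27): heap contents = [27]
push(66): heap contents = [27, 66]
push(21): heap contents = [21, 27, 66]
pop() → 21: heap contents = [27, 66]
push(51): heap contents = [27, 51, 66]
push(24): heap contents = [24, 27, 51, 66]
push(58): heap contents = [24, 27, 51, 58, 66]
push(94): heap contents = [24, 27, 51, 58, 66, 94]
push(73): heap contents = [24, 27, 51, 58, 66, 73, 94]
pop() → 24: heap contents = [27, 51, 58, 66, 73, 94]
pop() → 27: heap contents = [51, 58, 66, 73, 94]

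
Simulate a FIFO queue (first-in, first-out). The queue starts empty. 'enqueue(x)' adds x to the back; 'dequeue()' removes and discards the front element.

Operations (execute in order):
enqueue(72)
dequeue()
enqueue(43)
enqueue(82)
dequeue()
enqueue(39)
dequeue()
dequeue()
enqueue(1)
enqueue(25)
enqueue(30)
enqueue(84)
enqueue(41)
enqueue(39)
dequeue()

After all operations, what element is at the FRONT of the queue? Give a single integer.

enqueue(72): queue = [72]
dequeue(): queue = []
enqueue(43): queue = [43]
enqueue(82): queue = [43, 82]
dequeue(): queue = [82]
enqueue(39): queue = [82, 39]
dequeue(): queue = [39]
dequeue(): queue = []
enqueue(1): queue = [1]
enqueue(25): queue = [1, 25]
enqueue(30): queue = [1, 25, 30]
enqueue(84): queue = [1, 25, 30, 84]
enqueue(41): queue = [1, 25, 30, 84, 41]
enqueue(39): queue = [1, 25, 30, 84, 41, 39]
dequeue(): queue = [25, 30, 84, 41, 39]

Answer: 25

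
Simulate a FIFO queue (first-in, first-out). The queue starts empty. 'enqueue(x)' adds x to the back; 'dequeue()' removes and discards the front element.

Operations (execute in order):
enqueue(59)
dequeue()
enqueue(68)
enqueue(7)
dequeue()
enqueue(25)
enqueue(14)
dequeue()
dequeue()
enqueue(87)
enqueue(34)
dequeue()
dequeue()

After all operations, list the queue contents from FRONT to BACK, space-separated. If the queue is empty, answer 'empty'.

enqueue(59): [59]
dequeue(): []
enqueue(68): [68]
enqueue(7): [68, 7]
dequeue(): [7]
enqueue(25): [7, 25]
enqueue(14): [7, 25, 14]
dequeue(): [25, 14]
dequeue(): [14]
enqueue(87): [14, 87]
enqueue(34): [14, 87, 34]
dequeue(): [87, 34]
dequeue(): [34]

Answer: 34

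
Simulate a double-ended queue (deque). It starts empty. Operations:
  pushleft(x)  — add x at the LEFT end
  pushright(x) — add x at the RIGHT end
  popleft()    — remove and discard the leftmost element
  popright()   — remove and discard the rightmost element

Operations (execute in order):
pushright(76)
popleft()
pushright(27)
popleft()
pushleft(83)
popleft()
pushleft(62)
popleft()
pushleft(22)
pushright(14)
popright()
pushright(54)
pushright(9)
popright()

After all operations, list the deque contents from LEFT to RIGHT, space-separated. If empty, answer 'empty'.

Answer: 22 54

Derivation:
pushright(76): [76]
popleft(): []
pushright(27): [27]
popleft(): []
pushleft(83): [83]
popleft(): []
pushleft(62): [62]
popleft(): []
pushleft(22): [22]
pushright(14): [22, 14]
popright(): [22]
pushright(54): [22, 54]
pushright(9): [22, 54, 9]
popright(): [22, 54]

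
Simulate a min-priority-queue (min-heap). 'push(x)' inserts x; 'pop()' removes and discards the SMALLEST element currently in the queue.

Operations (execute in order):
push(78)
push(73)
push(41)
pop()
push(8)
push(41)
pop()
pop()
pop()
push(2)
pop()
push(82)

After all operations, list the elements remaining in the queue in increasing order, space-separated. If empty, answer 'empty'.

Answer: 78 82

Derivation:
push(78): heap contents = [78]
push(73): heap contents = [73, 78]
push(41): heap contents = [41, 73, 78]
pop() → 41: heap contents = [73, 78]
push(8): heap contents = [8, 73, 78]
push(41): heap contents = [8, 41, 73, 78]
pop() → 8: heap contents = [41, 73, 78]
pop() → 41: heap contents = [73, 78]
pop() → 73: heap contents = [78]
push(2): heap contents = [2, 78]
pop() → 2: heap contents = [78]
push(82): heap contents = [78, 82]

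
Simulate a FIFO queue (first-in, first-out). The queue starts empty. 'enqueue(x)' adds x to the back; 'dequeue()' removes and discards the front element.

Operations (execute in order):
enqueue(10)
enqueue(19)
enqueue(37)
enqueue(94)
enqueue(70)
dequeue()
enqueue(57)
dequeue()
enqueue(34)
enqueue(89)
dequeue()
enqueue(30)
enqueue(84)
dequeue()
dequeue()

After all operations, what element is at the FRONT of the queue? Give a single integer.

enqueue(10): queue = [10]
enqueue(19): queue = [10, 19]
enqueue(37): queue = [10, 19, 37]
enqueue(94): queue = [10, 19, 37, 94]
enqueue(70): queue = [10, 19, 37, 94, 70]
dequeue(): queue = [19, 37, 94, 70]
enqueue(57): queue = [19, 37, 94, 70, 57]
dequeue(): queue = [37, 94, 70, 57]
enqueue(34): queue = [37, 94, 70, 57, 34]
enqueue(89): queue = [37, 94, 70, 57, 34, 89]
dequeue(): queue = [94, 70, 57, 34, 89]
enqueue(30): queue = [94, 70, 57, 34, 89, 30]
enqueue(84): queue = [94, 70, 57, 34, 89, 30, 84]
dequeue(): queue = [70, 57, 34, 89, 30, 84]
dequeue(): queue = [57, 34, 89, 30, 84]

Answer: 57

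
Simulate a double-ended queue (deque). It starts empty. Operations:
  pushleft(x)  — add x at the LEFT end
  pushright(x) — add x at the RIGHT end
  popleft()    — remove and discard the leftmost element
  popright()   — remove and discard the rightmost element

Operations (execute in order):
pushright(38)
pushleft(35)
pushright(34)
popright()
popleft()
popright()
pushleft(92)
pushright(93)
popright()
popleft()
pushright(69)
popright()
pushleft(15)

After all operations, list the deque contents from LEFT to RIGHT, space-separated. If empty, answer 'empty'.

pushright(38): [38]
pushleft(35): [35, 38]
pushright(34): [35, 38, 34]
popright(): [35, 38]
popleft(): [38]
popright(): []
pushleft(92): [92]
pushright(93): [92, 93]
popright(): [92]
popleft(): []
pushright(69): [69]
popright(): []
pushleft(15): [15]

Answer: 15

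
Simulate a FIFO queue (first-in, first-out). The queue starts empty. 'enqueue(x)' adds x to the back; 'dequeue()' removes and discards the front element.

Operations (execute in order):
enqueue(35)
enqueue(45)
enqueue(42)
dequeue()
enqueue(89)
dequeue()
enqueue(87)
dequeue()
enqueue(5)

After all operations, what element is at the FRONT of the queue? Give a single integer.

Answer: 89

Derivation:
enqueue(35): queue = [35]
enqueue(45): queue = [35, 45]
enqueue(42): queue = [35, 45, 42]
dequeue(): queue = [45, 42]
enqueue(89): queue = [45, 42, 89]
dequeue(): queue = [42, 89]
enqueue(87): queue = [42, 89, 87]
dequeue(): queue = [89, 87]
enqueue(5): queue = [89, 87, 5]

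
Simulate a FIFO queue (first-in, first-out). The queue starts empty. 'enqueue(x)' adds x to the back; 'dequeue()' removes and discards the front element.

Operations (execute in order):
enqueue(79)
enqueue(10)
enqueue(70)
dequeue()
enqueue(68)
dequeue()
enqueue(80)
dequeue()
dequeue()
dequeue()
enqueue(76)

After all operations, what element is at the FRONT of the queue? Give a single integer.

Answer: 76

Derivation:
enqueue(79): queue = [79]
enqueue(10): queue = [79, 10]
enqueue(70): queue = [79, 10, 70]
dequeue(): queue = [10, 70]
enqueue(68): queue = [10, 70, 68]
dequeue(): queue = [70, 68]
enqueue(80): queue = [70, 68, 80]
dequeue(): queue = [68, 80]
dequeue(): queue = [80]
dequeue(): queue = []
enqueue(76): queue = [76]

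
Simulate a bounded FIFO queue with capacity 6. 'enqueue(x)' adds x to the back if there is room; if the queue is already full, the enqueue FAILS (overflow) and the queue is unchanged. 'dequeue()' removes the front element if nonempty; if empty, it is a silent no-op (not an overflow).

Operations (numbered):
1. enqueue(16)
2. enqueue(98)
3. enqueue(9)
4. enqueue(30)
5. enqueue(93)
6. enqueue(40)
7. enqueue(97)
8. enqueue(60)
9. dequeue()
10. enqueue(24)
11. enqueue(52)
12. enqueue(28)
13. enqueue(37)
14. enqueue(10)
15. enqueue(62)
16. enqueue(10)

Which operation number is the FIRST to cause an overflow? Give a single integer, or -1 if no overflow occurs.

1. enqueue(16): size=1
2. enqueue(98): size=2
3. enqueue(9): size=3
4. enqueue(30): size=4
5. enqueue(93): size=5
6. enqueue(40): size=6
7. enqueue(97): size=6=cap → OVERFLOW (fail)
8. enqueue(60): size=6=cap → OVERFLOW (fail)
9. dequeue(): size=5
10. enqueue(24): size=6
11. enqueue(52): size=6=cap → OVERFLOW (fail)
12. enqueue(28): size=6=cap → OVERFLOW (fail)
13. enqueue(37): size=6=cap → OVERFLOW (fail)
14. enqueue(10): size=6=cap → OVERFLOW (fail)
15. enqueue(62): size=6=cap → OVERFLOW (fail)
16. enqueue(10): size=6=cap → OVERFLOW (fail)

Answer: 7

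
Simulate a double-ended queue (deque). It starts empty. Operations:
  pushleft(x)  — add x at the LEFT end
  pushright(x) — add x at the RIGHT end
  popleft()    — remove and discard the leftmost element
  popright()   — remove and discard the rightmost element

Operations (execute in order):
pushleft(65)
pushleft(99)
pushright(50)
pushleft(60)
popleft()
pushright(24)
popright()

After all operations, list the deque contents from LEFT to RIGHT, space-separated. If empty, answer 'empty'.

Answer: 99 65 50

Derivation:
pushleft(65): [65]
pushleft(99): [99, 65]
pushright(50): [99, 65, 50]
pushleft(60): [60, 99, 65, 50]
popleft(): [99, 65, 50]
pushright(24): [99, 65, 50, 24]
popright(): [99, 65, 50]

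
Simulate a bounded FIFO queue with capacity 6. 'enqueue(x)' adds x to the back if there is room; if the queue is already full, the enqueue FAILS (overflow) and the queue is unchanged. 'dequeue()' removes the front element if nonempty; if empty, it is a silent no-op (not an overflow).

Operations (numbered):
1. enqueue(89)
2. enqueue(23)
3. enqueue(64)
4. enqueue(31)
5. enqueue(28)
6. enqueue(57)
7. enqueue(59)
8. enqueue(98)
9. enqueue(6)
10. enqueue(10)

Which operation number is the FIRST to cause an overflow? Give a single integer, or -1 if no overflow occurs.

Answer: 7

Derivation:
1. enqueue(89): size=1
2. enqueue(23): size=2
3. enqueue(64): size=3
4. enqueue(31): size=4
5. enqueue(28): size=5
6. enqueue(57): size=6
7. enqueue(59): size=6=cap → OVERFLOW (fail)
8. enqueue(98): size=6=cap → OVERFLOW (fail)
9. enqueue(6): size=6=cap → OVERFLOW (fail)
10. enqueue(10): size=6=cap → OVERFLOW (fail)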